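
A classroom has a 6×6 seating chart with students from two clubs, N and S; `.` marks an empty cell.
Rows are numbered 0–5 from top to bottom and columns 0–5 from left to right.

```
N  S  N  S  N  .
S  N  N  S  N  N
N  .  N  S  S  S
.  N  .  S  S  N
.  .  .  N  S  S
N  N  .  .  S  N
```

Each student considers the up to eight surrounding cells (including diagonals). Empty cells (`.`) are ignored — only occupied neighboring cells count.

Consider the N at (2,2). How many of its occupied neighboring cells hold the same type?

Occupied neighbors of (2,2): (1,1)=N, (1,2)=N, (1,3)=S, (2,3)=S, (3,1)=N, (3,3)=S.
Same type (N): 3 of 6.

3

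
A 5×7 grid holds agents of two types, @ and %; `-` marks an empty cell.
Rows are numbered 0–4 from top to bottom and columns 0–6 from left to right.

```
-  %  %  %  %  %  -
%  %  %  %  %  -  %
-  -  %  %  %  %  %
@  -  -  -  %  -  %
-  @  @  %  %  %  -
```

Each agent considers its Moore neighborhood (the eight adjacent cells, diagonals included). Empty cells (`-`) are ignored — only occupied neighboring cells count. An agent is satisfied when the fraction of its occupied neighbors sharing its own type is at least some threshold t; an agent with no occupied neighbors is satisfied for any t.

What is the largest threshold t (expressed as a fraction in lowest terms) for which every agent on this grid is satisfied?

(0,1)% 4/4
(0,2)% 5/5
(0,3)% 5/5
(0,4)% 4/4
(0,5)% 3/3
(1,0)% 2/2
(1,1)% 5/5
(1,2)% 7/7
(1,3)% 8/8
(1,4)% 7/7
(1,6)% 3/3
(2,2)% 4/4
(2,3)% 6/6
(2,4)% 5/5
(2,5)% 6/6
(2,6)% 3/3
(3,0)@ 1/1
(3,4)% 6/6
(3,6)% 3/3
(4,1)@ 2/2
(4,2)@ 1/2
(4,3)% 2/3
(4,4)% 3/3
(4,5)% 3/3
The smallest same-type fraction is 1/2 at (4,2), which reduces to 1/2. Any threshold above that leaves this agent unsatisfied.

1/2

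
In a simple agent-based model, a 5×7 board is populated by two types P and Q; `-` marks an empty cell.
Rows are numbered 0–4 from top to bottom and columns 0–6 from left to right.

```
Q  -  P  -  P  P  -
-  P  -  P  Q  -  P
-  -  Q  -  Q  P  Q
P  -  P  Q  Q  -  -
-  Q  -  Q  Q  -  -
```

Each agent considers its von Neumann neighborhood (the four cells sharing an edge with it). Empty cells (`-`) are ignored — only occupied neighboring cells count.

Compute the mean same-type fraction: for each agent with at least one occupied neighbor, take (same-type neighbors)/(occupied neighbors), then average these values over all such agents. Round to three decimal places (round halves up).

0.440

(0,0)Q — no occupied neighbors
(0,2)P — no occupied neighbors
(0,4)P 1/2
(0,5)P 1/1
(1,1)P — no occupied neighbors
(1,3)P 0/1
(1,4)Q 1/3
(1,6)P 0/1
(2,2)Q 0/1
(2,4)Q 2/3
(2,5)P 0/2
(2,6)Q 0/2
(3,0)P — no occupied neighbors
(3,2)P 0/2
(3,3)Q 2/3
(3,4)Q 3/3
(4,1)Q — no occupied neighbors
(4,3)Q 2/2
(4,4)Q 2/2
Sum over 14 agents: 1/2 + 1/1 + 0/1 + 1/3 + 0/1 + 0/1 + 2/3 + 0/2 + 0/2 + 0/2 + 2/3 + 3/3 + 2/2 + 2/2 = 37/6; mean = 37/6 ÷ 14 = 37/84 = 0.440476… → 0.440.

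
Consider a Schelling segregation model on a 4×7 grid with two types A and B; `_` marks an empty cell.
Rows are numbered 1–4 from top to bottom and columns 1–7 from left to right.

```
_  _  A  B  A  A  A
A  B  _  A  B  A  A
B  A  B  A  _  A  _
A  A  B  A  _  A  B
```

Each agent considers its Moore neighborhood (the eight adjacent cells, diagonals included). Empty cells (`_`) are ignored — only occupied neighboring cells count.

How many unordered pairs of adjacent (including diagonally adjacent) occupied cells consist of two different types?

27

Scan each occupied cell's neighbors to the right and below (and the two forward diagonals) so each pair is counted once.
Row 1: A(1,3)–B(1,4)≠ A(1,3)–A(2,4)= A(1,3)–B(2,2)≠ B(1,4)–A(1,5)≠ B(1,4)–A(2,4)≠ B(1,4)–B(2,5)= A(1,5)–A(1,6)= A(1,5)–B(2,5)≠ A(1,5)–A(2,6)= A(1,5)–A(2,4)= A(1,6)–A(1,7)= A(1,6)–A(2,6)= A(1,6)–A(2,7)= A(1,6)–B(2,5)≠ A(1,7)–A(2,7)= A(1,7)–A(2,6)=  → 6/16 unlike.
Row 2: A(2,1)–B(2,2)≠ A(2,1)–B(3,1)≠ A(2,1)–A(3,2)= B(2,2)–A(3,2)≠ B(2,2)–B(3,3)= B(2,2)–B(3,1)= A(2,4)–B(2,5)≠ A(2,4)–A(3,4)= A(2,4)–B(3,3)≠ B(2,5)–A(2,6)≠ B(2,5)–A(3,6)≠ B(2,5)–A(3,4)≠ A(2,6)–A(2,7)= A(2,6)–A(3,6)= A(2,7)–A(3,6)=  → 8/15 unlike.
Row 3: B(3,1)–A(3,2)≠ B(3,1)–A(4,1)≠ B(3,1)–A(4,2)≠ A(3,2)–B(3,3)≠ A(3,2)–A(4,2)= A(3,2)–B(4,3)≠ A(3,2)–A(4,1)= B(3,3)–A(3,4)≠ B(3,3)–B(4,3)= B(3,3)–A(4,4)≠ B(3,3)–A(4,2)≠ A(3,4)–A(4,4)= A(3,4)–B(4,3)≠ A(3,6)–A(4,6)= A(3,6)–B(4,7)≠  → 10/15 unlike.
Row 4: A(4,1)–A(4,2)= A(4,2)–B(4,3)≠ B(4,3)–A(4,4)≠ A(4,6)–B(4,7)≠  → 3/4 unlike.
Total adjacent occupied pairs: 50; unlike-type pairs: 27.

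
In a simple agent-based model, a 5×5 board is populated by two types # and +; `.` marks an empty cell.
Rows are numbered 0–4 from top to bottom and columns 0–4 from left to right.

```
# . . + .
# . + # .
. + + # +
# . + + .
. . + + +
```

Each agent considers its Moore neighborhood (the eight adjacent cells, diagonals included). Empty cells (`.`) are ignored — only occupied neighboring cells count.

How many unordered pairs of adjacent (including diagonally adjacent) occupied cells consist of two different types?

11

Scan each occupied cell's neighbors to the right and below (and the two forward diagonals) so each pair is counted once.
Row 0: #(0,0)–#(1,0)= +(0,3)–#(1,3)≠ +(0,3)–+(1,2)=  → 1/3 unlike.
Row 1: #(1,0)–+(2,1)≠ +(1,2)–#(1,3)≠ +(1,2)–+(2,2)= +(1,2)–#(2,3)≠ +(1,2)–+(2,1)= #(1,3)–#(2,3)= #(1,3)–+(2,4)≠ #(1,3)–+(2,2)≠  → 5/8 unlike.
Row 2: +(2,1)–+(2,2)= +(2,1)–+(3,2)= +(2,1)–#(3,0)≠ +(2,2)–#(2,3)≠ +(2,2)–+(3,2)= +(2,2)–+(3,3)= #(2,3)–+(2,4)≠ #(2,3)–+(3,3)≠ #(2,3)–+(3,2)≠ +(2,4)–+(3,3)=  → 5/10 unlike.
Row 3: +(3,2)–+(3,3)= +(3,2)–+(4,2)= +(3,2)–+(4,3)= +(3,3)–+(4,3)= +(3,3)–+(4,4)= +(3,3)–+(4,2)=  → 0/6 unlike.
Row 4: +(4,2)–+(4,3)= +(4,3)–+(4,4)=  → 0/2 unlike.
Total adjacent occupied pairs: 29; unlike-type pairs: 11.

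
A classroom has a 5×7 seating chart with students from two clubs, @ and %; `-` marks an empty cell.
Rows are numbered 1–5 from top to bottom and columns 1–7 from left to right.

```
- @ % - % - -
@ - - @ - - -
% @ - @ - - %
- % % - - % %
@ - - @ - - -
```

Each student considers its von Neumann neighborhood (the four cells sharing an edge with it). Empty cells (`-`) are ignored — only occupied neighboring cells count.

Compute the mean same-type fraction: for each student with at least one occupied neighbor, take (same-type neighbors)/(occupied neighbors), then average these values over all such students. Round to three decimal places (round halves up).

0.542

(1,2)@ 0/1
(1,3)% 0/1
(1,5)% — no occupied neighbors
(2,1)@ 0/1
(2,4)@ 1/1
(3,1)% 0/2
(3,2)@ 0/2
(3,4)@ 1/1
(3,7)% 1/1
(4,2)% 1/2
(4,3)% 1/1
(4,6)% 1/1
(4,7)% 2/2
(5,1)@ — no occupied neighbors
(5,4)@ — no occupied neighbors
Sum over 12 students: 0/1 + 0/1 + 0/1 + 1/1 + 0/2 + 0/2 + 1/1 + 1/1 + 1/2 + 1/1 + 1/1 + 2/2 = 13/2; mean = 13/2 ÷ 12 = 13/24 = 0.541666… → 0.542.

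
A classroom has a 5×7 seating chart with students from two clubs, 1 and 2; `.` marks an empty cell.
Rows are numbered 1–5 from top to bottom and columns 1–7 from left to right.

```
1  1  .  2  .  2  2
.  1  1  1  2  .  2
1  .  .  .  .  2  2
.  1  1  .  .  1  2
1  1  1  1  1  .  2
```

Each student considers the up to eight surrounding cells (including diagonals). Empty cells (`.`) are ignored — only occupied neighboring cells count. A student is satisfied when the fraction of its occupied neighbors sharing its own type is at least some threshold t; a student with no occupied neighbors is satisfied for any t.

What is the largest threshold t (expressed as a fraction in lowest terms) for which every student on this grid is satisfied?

1/5

Row 1: (1,1)1 2/2 · (1,2)1 3/3 · (1,4)2 1/3 · (1,6)2 3/3 · (1,7)2 2/2
Row 2: (2,2)1 4/4 · (2,3)1 3/4 · (2,4)1 1/3 · (2,5)2 3/4 · (2,7)2 4/4
Row 3: (3,1)1 2/2 · (3,6)2 4/5 · (3,7)2 3/4
Row 4: (4,2)1 5/5 · (4,3)1 4/4 · (4,6)1 1/5 · (4,7)2 3/4
Row 5: (5,1)1 2/2 · (5,2)1 4/4 · (5,3)1 4/4 · (5,4)1 3/3 · (5,5)1 2/2 · (5,7)2 1/2
The smallest same-type fraction is 1/5 at (4,6), which reduces to 1/5. Any threshold above that leaves this student unsatisfied.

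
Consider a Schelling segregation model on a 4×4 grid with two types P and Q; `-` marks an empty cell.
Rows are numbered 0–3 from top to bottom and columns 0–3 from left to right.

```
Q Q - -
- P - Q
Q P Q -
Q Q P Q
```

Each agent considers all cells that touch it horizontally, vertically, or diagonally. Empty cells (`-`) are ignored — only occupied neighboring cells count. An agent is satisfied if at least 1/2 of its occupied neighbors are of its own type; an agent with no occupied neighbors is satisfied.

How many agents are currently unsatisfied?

3

Row 0: (0,0)Q 1/2 ✓ · (0,1)Q 1/2 ✓
Row 1: (1,1)P 1/5 ✗ · (1,3)Q 1/1 ✓
Row 2: (2,0)Q 2/4 ✓ · (2,1)P 2/6 ✗ · (2,2)Q 3/6 ✓
Row 3: (3,0)Q 2/3 ✓ · (3,1)Q 3/5 ✓ · (3,2)P 1/4 ✗ · (3,3)Q 1/2 ✓
Unsatisfied: (1,1), (2,1), (3,2) — 3 in total.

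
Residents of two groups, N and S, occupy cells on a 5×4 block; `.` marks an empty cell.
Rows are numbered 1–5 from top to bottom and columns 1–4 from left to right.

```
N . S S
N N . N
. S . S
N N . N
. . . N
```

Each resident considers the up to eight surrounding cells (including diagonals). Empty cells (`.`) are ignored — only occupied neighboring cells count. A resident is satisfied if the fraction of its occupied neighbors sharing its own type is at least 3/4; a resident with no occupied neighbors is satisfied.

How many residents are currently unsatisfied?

Row 1: (1,1)N 2/2 satisfied · (1,3)S 1/3 not · (1,4)S 1/2 not
Row 2: (2,1)N 2/3 not · (2,2)N 2/4 not · (2,4)N 0/3 not
Row 3: (3,2)S 0/4 not · (3,4)S 0/2 not
Row 4: (4,1)N 1/2 not · (4,2)N 1/2 not · (4,4)N 1/2 not
Row 5: (5,4)N 1/1 satisfied
Unsatisfied: (1,3), (1,4), (2,1), (2,2), (2,4), (3,2), (3,4), (4,1), (4,2), (4,4) — 10 in total.

10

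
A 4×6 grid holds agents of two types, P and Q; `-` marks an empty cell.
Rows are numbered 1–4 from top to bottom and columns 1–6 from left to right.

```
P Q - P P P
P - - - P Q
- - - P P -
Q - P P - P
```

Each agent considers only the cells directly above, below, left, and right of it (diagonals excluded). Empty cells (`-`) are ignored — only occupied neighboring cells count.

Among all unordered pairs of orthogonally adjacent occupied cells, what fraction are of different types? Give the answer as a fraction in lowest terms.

3/11

Scan each occupied cell's neighbors to the right and below so each pair is counted once.
Row 1: P(1,1)–Q(1,2)≠ P(1,1)–P(2,1)= P(1,4)–P(1,5)= P(1,5)–P(1,6)= P(1,5)–P(2,5)= P(1,6)–Q(2,6)≠  → 2/6 unlike.
Row 2: P(2,5)–Q(2,6)≠ P(2,5)–P(3,5)=  → 1/2 unlike.
Row 3: P(3,4)–P(3,5)= P(3,4)–P(4,4)=  → 0/2 unlike.
Row 4: P(4,3)–P(4,4)=  → 0/1 unlike.
Total adjacent occupied pairs: 11; unlike-type pairs: 3.
3/11 is already in lowest terms.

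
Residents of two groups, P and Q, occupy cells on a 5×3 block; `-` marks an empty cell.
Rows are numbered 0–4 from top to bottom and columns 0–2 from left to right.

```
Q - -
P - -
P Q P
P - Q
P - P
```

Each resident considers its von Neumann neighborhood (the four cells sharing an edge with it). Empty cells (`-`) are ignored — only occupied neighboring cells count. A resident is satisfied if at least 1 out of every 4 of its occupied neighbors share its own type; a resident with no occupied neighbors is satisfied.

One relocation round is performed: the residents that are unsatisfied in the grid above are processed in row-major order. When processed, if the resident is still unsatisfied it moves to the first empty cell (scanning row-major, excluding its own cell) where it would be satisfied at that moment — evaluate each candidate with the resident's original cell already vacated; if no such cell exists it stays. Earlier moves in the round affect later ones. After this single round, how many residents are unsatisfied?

Initially unsatisfied (in order): (0,0), (2,1), (2,2), (3,2), (4,2).
  (0,0) → (0,1).
  (2,1) → (0,0).
  (2,2) → (1,1).
  (3,2) → (0,2).
  (4,2): now satisfied by earlier moves; stays.
Resulting grid:
Q Q Q
P P -
P - -
P - -
P - P
All satisfied now.

0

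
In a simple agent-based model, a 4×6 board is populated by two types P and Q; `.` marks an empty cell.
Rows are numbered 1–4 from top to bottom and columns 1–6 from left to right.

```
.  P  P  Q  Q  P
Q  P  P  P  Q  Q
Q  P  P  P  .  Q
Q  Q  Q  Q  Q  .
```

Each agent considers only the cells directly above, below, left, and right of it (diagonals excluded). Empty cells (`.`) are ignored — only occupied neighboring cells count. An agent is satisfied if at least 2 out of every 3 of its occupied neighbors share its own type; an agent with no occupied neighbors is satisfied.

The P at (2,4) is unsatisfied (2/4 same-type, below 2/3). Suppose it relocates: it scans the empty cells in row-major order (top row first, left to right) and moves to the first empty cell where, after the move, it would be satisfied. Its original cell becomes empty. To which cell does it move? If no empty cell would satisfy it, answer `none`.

Vacating (2,4). Empty cells in order:
  (1,1): 1/2 same-type → still unsatisfied.
  (3,5): 1/4 same-type → still unsatisfied.
  (4,6): 0/2 same-type → still unsatisfied.

none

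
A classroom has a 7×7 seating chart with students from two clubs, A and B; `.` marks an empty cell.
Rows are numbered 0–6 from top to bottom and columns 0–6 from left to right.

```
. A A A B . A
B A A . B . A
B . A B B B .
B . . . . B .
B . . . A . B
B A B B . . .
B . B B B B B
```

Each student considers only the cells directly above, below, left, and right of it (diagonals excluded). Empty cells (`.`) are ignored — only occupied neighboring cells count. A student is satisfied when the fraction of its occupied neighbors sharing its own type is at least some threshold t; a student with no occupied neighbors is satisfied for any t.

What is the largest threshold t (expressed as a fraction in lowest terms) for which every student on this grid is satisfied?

(0,1)A 2/2
(0,2)A 3/3
(0,3)A 1/2
(0,4)B 1/2
(0,6)A 1/1
(1,0)B 1/2
(1,1)A 2/3
(1,2)A 3/3
(1,4)B 2/2
(1,6)A 1/1
(2,0)B 2/2
(2,2)A 1/2
(2,3)B 1/2
(2,4)B 3/3
(2,5)B 2/2
(3,0)B 2/2
(3,5)B 1/1
(4,0)B 2/2
(4,4)A — no occupied neighbors
(4,6)B — no occupied neighbors
(5,0)B 2/3
(5,1)A 0/2
(5,2)B 2/3
(5,3)B 2/2
(6,0)B 1/1
(6,2)B 2/2
(6,3)B 3/3
(6,4)B 2/2
(6,5)B 2/2
(6,6)B 1/1
The smallest same-type fraction is 0/2 at (5,1), which reduces to 0/1. Any threshold above that leaves this student unsatisfied.

0/1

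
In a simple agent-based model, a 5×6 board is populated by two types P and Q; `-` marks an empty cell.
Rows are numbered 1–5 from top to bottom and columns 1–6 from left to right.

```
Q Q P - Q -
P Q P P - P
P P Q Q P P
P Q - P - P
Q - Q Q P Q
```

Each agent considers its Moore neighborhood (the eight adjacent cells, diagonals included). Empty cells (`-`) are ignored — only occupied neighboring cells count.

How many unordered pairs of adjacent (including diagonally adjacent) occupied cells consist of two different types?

28

Scan each occupied cell's neighbors to the right and below (and the two forward diagonals) so each pair is counted once.
Row 1: Q(1,1)–Q(1,2)= Q(1,1)–P(2,1)≠ Q(1,1)–Q(2,2)= Q(1,2)–P(1,3)≠ Q(1,2)–Q(2,2)= Q(1,2)–P(2,3)≠ Q(1,2)–P(2,1)≠ P(1,3)–P(2,3)= P(1,3)–P(2,4)= P(1,3)–Q(2,2)≠ Q(1,5)–P(2,6)≠ Q(1,5)–P(2,4)≠  → 7/12 unlike.
Row 2: P(2,1)–Q(2,2)≠ P(2,1)–P(3,1)= P(2,1)–P(3,2)= Q(2,2)–P(2,3)≠ Q(2,2)–P(3,2)≠ Q(2,2)–Q(3,3)= Q(2,2)–P(3,1)≠ P(2,3)–P(2,4)= P(2,3)–Q(3,3)≠ P(2,3)–Q(3,4)≠ P(2,3)–P(3,2)= P(2,4)–Q(3,4)≠ P(2,4)–P(3,5)= P(2,4)–Q(3,3)≠ P(2,6)–P(3,6)= P(2,6)–P(3,5)=  → 8/16 unlike.
Row 3: P(3,1)–P(3,2)= P(3,1)–P(4,1)= P(3,1)–Q(4,2)≠ P(3,2)–Q(3,3)≠ P(3,2)–Q(4,2)≠ P(3,2)–P(4,1)= Q(3,3)–Q(3,4)= Q(3,3)–P(4,4)≠ Q(3,3)–Q(4,2)= Q(3,4)–P(3,5)≠ Q(3,4)–P(4,4)≠ P(3,5)–P(3,6)= P(3,5)–P(4,6)= P(3,5)–P(4,4)= P(3,6)–P(4,6)=  → 6/15 unlike.
Row 4: P(4,1)–Q(4,2)≠ P(4,1)–Q(5,1)≠ Q(4,2)–Q(5,3)= Q(4,2)–Q(5,1)= P(4,4)–Q(5,4)≠ P(4,4)–P(5,5)= P(4,4)–Q(5,3)≠ P(4,6)–Q(5,6)≠ P(4,6)–P(5,5)=  → 5/9 unlike.
Row 5: Q(5,3)–Q(5,4)= Q(5,4)–P(5,5)≠ P(5,5)–Q(5,6)≠  → 2/3 unlike.
Total adjacent occupied pairs: 55; unlike-type pairs: 28.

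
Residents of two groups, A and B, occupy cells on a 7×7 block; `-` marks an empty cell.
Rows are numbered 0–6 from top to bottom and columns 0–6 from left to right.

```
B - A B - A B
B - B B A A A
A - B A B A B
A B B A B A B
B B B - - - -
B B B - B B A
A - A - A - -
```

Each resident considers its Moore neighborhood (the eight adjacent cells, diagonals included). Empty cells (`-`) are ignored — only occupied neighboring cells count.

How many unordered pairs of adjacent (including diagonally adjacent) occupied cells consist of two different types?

Scan each occupied cell's neighbors to the right and below (and the two forward diagonals) so each pair is counted once.
From row 0: 7 unlike of 13 pairs (running 7/13).
From row 1: 8 unlike of 18 pairs (running 15/31).
From row 2: 13 unlike of 20 pairs (running 28/51).
From row 3: 8 unlike of 14 pairs (running 36/65).
From row 4: 0 unlike of 9 pairs (running 36/74).
From row 5: 7 unlike of 10 pairs (running 43/84).
Total adjacent occupied pairs: 84; unlike-type pairs: 43.

43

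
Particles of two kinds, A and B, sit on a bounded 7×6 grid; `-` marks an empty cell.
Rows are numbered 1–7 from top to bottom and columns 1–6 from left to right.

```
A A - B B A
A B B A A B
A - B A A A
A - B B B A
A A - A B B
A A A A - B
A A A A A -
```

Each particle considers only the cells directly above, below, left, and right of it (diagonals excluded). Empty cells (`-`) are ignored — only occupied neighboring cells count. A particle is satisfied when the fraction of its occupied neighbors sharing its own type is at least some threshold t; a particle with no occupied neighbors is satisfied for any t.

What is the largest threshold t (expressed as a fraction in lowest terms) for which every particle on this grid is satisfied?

0/1

Row 1: (1,1)A 2/2 · (1,2)A 1/2 · (1,4)B 1/2 · (1,5)B 1/3 · (1,6)A 0/2
Row 2: (2,1)A 2/3 · (2,2)B 1/3 · (2,3)B 2/3 · (2,4)A 2/4 · (2,5)A 2/4 · (2,6)B 0/3
Row 3: (3,1)A 2/2 · (3,3)B 2/3 · (3,4)A 2/4 · (3,5)A 3/4 · (3,6)A 2/3
Row 4: (4,1)A 2/2 · (4,3)B 2/2 · (4,4)B 2/4 · (4,5)B 2/4 · (4,6)A 1/3
Row 5: (5,1)A 3/3 · (5,2)A 2/2 · (5,4)A 1/3 · (5,5)B 2/3 · (5,6)B 2/3
Row 6: (6,1)A 3/3 · (6,2)A 4/4 · (6,3)A 3/3 · (6,4)A 3/3 · (6,6)B 1/1
Row 7: (7,1)A 2/2 · (7,2)A 3/3 · (7,3)A 3/3 · (7,4)A 3/3 · (7,5)A 1/1
The smallest same-type fraction is 0/2 at (1,6), which reduces to 0/1. Any threshold above that leaves this particle unsatisfied.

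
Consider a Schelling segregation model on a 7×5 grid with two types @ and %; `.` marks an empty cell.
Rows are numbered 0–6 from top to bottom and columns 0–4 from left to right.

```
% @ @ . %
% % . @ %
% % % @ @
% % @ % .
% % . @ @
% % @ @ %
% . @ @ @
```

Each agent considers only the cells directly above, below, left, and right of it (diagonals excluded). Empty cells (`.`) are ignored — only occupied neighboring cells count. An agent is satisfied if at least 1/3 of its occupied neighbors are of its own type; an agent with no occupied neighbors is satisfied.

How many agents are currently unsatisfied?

3

(0,0)% 1/2 ✓
(0,1)@ 1/3 ✓
(0,2)@ 1/1 ✓
(0,4)% 1/1 ✓
(1,0)% 3/3 ✓
(1,1)% 2/3 ✓
(1,3)@ 1/2 ✓
(1,4)% 1/3 ✓
(2,0)% 3/3 ✓
(2,1)% 4/4 ✓
(2,2)% 1/3 ✓
(2,3)@ 2/4 ✓
(2,4)@ 1/2 ✓
(3,0)% 3/3 ✓
(3,1)% 3/4 ✓
(3,2)@ 0/3 ✗
(3,3)% 0/3 ✗
(4,0)% 3/3 ✓
(4,1)% 3/3 ✓
(4,3)@ 2/3 ✓
(4,4)@ 1/2 ✓
(5,0)% 3/3 ✓
(5,1)% 2/3 ✓
(5,2)@ 2/3 ✓
(5,3)@ 3/4 ✓
(5,4)% 0/3 ✗
(6,0)% 1/1 ✓
(6,2)@ 2/2 ✓
(6,3)@ 3/3 ✓
(6,4)@ 1/2 ✓
Unsatisfied: (3,2), (3,3), (5,4) — 3 in total.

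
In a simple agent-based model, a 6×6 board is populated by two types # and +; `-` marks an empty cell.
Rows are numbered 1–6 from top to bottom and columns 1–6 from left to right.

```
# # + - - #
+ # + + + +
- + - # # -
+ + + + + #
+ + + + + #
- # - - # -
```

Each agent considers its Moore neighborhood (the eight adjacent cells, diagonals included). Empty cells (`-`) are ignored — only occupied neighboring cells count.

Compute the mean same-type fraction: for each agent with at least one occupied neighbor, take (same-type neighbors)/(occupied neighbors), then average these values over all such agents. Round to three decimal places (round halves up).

0.531

Row 1: (1,1)# 2/3 · (1,2)# 2/5 · (1,3)+ 2/4 · (1,6)# 0/2
Row 2: (2,1)+ 1/4 · (2,2)# 2/6 · (2,3)+ 3/6 · (2,4)+ 3/5 · (2,5)+ 2/5 · (2,6)+ 1/3
Row 3: (3,2)+ 5/6 · (3,4)# 1/7 · (3,5)# 2/7
Row 4: (4,1)+ 4/4 · (4,2)+ 6/6 · (4,3)+ 6/7 · (4,4)+ 5/7 · (4,5)+ 3/7 · (4,6)# 2/4
Row 5: (5,1)+ 3/4 · (5,2)+ 5/6 · (5,3)+ 5/6 · (5,4)+ 5/6 · (5,5)+ 3/6 · (5,6)# 2/4
Row 6: (6,2)# 0/3 · (6,5)# 1/3
Sum over 27 agents: 2/3 + 2/5 + 2/4 + 0/2 + 1/4 + 2/6 + 3/6 + 3/5 + 2/5 + 1/3 + 5/6 + 1/7 + 2/7 + 4/4 + 6/6 + 6/7 + 5/7 + 3/7 + 2/4 + 3/4 + 5/6 + 5/6 + 5/6 + 3/6 + 2/4 + 0/3 + 1/3 = 1003/70; mean = 1003/70 ÷ 27 = 1003/1890 = 0.530687… → 0.531.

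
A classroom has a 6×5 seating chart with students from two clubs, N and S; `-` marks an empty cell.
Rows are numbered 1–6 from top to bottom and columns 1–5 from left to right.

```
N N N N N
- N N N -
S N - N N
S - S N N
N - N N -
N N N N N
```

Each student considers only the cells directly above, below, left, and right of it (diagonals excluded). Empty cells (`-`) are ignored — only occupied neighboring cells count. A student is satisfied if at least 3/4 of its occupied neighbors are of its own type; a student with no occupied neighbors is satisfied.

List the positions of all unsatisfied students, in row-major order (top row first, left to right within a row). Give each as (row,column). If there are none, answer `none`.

Row 1: (1,1)N 1/1 ✓ · (1,2)N 3/3 ✓ · (1,3)N 3/3 ✓ · (1,4)N 3/3 ✓ · (1,5)N 1/1 ✓
Row 2: (2,2)N 3/3 ✓ · (2,3)N 3/3 ✓ · (2,4)N 3/3 ✓
Row 3: (3,1)S 1/2 ✗ · (3,2)N 1/2 ✗ · (3,4)N 3/3 ✓ · (3,5)N 2/2 ✓
Row 4: (4,1)S 1/2 ✗ · (4,3)S 0/2 ✗ · (4,4)N 3/4 ✓ · (4,5)N 2/2 ✓
Row 5: (5,1)N 1/2 ✗ · (5,3)N 2/3 ✗ · (5,4)N 3/3 ✓
Row 6: (6,1)N 2/2 ✓ · (6,2)N 2/2 ✓ · (6,3)N 3/3 ✓ · (6,4)N 3/3 ✓ · (6,5)N 1/1 ✓

(3,1), (3,2), (4,1), (4,3), (5,1), (5,3)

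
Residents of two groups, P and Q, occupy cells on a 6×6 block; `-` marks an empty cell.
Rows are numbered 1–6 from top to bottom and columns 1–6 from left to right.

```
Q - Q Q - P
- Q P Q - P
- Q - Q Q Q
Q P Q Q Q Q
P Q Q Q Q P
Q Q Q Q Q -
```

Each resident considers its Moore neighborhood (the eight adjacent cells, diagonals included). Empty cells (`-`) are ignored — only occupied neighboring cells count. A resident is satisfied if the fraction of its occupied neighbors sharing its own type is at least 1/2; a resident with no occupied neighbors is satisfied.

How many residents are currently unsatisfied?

Row 1: (1,1)Q 1/1 ok · (1,3)Q 3/4 ok · (1,4)Q 2/3 ok · (1,6)P 1/1 ok
Row 2: (2,2)Q 3/4 ok · (2,3)P 0/6 unhappy · (2,4)Q 4/5 ok · (2,6)P 1/3 unhappy
Row 3: (3,2)Q 3/5 ok · (3,4)Q 5/6 ok · (3,5)Q 6/7 ok · (3,6)Q 3/4 ok
Row 4: (4,1)Q 2/4 ok · (4,2)P 1/6 unhappy · (4,3)Q 6/7 ok · (4,4)Q 7/7 ok · (4,5)Q 7/8 ok · (4,6)Q 4/5 ok
Row 5: (5,1)P 1/5 unhappy · (5,2)Q 6/8 ok · (5,3)Q 7/8 ok · (5,4)Q 8/8 ok · (5,5)Q 6/7 ok · (5,6)P 0/4 unhappy
Row 6: (6,1)Q 2/3 ok · (6,2)Q 4/5 ok · (6,3)Q 5/5 ok · (6,4)Q 5/5 ok · (6,5)Q 3/4 ok
Unsatisfied: (2,3), (2,6), (4,2), (5,1), (5,6) — 5 in total.

5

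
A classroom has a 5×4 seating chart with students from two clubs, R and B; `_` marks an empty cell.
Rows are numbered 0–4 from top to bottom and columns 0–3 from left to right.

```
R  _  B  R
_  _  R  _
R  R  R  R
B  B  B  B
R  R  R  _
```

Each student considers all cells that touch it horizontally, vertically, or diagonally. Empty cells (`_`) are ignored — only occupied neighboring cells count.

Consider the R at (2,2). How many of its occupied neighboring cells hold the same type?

3

Occupied neighbors of (2,2): (1,2)=R, (2,1)=R, (2,3)=R, (3,1)=B, (3,2)=B, (3,3)=B.
Same type (R): 3 of 6.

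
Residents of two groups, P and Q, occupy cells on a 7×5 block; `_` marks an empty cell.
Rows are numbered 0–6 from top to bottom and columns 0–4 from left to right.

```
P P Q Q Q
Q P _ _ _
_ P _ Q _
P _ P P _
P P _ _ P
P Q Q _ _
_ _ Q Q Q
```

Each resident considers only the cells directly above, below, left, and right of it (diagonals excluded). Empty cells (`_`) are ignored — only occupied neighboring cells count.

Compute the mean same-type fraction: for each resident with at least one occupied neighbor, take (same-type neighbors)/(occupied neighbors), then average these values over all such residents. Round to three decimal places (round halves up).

0.708

(0,0)P 1/2
(0,1)P 2/3
(0,2)Q 1/2
(0,3)Q 2/2
(0,4)Q 1/1
(1,0)Q 0/2
(1,1)P 2/3
(2,1)P 1/1
(2,3)Q 0/1
(3,0)P 1/1
(3,2)P 1/1
(3,3)P 1/2
(4,0)P 3/3
(4,1)P 1/2
(4,4)P — no occupied neighbors
(5,0)P 1/2
(5,1)Q 1/3
(5,2)Q 2/2
(6,2)Q 2/2
(6,3)Q 2/2
(6,4)Q 1/1
Sum over 20 residents: 1/2 + 2/3 + 1/2 + 2/2 + 1/1 + 0/2 + 2/3 + 1/1 + 0/1 + 1/1 + 1/1 + 1/2 + 3/3 + 1/2 + 1/2 + 1/3 + 2/2 + 2/2 + 2/2 + 1/1 = 85/6; mean = 85/6 ÷ 20 = 17/24 = 0.708333… → 0.708.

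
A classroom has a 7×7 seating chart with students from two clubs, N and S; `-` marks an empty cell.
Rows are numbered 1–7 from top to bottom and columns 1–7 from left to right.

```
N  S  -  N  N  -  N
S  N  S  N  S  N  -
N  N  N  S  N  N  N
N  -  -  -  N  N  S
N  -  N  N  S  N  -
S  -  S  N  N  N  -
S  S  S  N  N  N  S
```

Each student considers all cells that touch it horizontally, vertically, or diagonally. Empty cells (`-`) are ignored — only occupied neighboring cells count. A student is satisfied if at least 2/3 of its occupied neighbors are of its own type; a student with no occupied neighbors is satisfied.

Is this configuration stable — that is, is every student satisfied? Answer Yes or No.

No

(1,1)N 1/3 not
(1,2)S 2/4 not
(1,4)N 2/4 not
(1,5)N 3/4 satisfied
(1,7)N 1/1 satisfied
(2,1)S 1/5 not
(2,2)N 4/7 not
(2,3)S 2/7 not
(2,4)N 4/7 not
(2,5)S 1/7 not
(2,6)N 5/6 satisfied
(3,1)N 3/4 satisfied
(3,2)N 4/6 satisfied
(3,3)N 3/5 not
(3,4)S 2/6 not
(3,5)N 5/7 satisfied
(3,6)N 5/7 satisfied
(3,7)N 3/4 satisfied
(4,1)N 3/3 satisfied
(4,5)N 5/7 satisfied
(4,6)N 5/7 satisfied
(4,7)S 0/4 not
(5,1)N 1/2 not
(5,3)N 2/3 satisfied
(5,4)N 4/6 satisfied
(5,5)S 0/7 not
(5,6)N 4/6 satisfied
(6,1)S 2/3 satisfied
(6,3)S 2/6 not
(6,4)N 5/8 not
(6,5)N 7/8 satisfied
(6,6)N 4/6 satisfied
(7,1)S 2/2 satisfied
(7,2)S 4/4 satisfied
(7,3)S 2/4 not
(7,4)N 3/5 not
(7,5)N 5/5 satisfied
(7,6)N 3/4 satisfied
(7,7)S 0/2 not
For instance (1,1) has only 1/3 same-type neighbors, below 2/3.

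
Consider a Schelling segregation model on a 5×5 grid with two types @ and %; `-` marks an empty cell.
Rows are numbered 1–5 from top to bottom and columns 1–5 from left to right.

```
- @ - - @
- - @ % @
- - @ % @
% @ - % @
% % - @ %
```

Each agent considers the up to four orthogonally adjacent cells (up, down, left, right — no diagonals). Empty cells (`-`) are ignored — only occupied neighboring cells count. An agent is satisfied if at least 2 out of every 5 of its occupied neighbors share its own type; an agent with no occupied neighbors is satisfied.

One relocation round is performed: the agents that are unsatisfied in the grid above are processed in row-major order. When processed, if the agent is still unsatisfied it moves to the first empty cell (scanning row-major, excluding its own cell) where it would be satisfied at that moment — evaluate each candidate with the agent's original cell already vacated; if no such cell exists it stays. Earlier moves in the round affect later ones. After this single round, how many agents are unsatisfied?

Initially unsatisfied (in order): (2,4), (4,2), (4,4), (4,5), (5,4), (5,5).
  (2,4) → (2,1).
  (4,2) → (1,1).
  (4,4) → (3,1).
  (4,5): now satisfied by earlier moves; stays.
  (5,4) → (1,3).
  (5,5) → (3,2).
Resulting grid:
@ @ @ - @
% - @ - @
% % @ % @
% - - - @
% % - - -
Unsatisfied now: (3,3), (3,4).

2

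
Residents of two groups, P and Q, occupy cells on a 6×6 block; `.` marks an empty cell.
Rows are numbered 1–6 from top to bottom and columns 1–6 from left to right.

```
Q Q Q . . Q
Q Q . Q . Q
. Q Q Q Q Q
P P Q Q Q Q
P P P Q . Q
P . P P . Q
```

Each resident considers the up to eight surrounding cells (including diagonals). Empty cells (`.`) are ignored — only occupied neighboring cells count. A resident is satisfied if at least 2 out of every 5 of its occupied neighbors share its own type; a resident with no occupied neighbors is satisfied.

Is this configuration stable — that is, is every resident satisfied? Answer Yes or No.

Yes

(1,1)Q 3/3 ✓
(1,2)Q 4/4 ✓
(1,3)Q 3/3 ✓
(1,6)Q 1/1 ✓
(2,1)Q 4/4 ✓
(2,2)Q 6/6 ✓
(2,4)Q 4/4 ✓
(2,6)Q 3/3 ✓
(3,2)Q 4/6 ✓
(3,3)Q 6/7 ✓
(3,4)Q 6/6 ✓
(3,5)Q 7/7 ✓
(3,6)Q 4/4 ✓
(4,1)P 3/4 ✓
(4,2)P 4/7 ✓
(4,3)Q 5/8 ✓
(4,4)Q 6/7 ✓
(4,5)Q 7/7 ✓
(4,6)Q 4/4 ✓
(5,1)P 4/4 ✓
(5,2)P 6/7 ✓
(5,3)P 4/7 ✓
(5,4)Q 3/6 ✓
(5,6)Q 3/3 ✓
(6,1)P 2/2 ✓
(6,3)P 3/4 ✓
(6,4)P 2/3 ✓
(6,6)Q 1/1 ✓
All meet the threshold, so the configuration is stable.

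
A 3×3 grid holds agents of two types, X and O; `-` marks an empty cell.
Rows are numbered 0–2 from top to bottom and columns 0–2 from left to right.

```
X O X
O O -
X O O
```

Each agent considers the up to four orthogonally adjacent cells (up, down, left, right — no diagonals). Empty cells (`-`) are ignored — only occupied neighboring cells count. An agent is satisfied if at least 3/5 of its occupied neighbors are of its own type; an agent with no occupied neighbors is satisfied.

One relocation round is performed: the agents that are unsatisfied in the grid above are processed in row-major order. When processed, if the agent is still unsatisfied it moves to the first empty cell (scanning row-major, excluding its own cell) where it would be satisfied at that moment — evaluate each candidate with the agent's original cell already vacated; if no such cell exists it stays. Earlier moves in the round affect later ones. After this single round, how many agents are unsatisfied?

3

Initially unsatisfied (in order): (0,0), (0,1), (0,2), (1,0), (2,0).
  (0,0): no empty cell satisfies it; stays.
  (0,1) → (1,2).
  (0,2): no empty cell satisfies it; stays.
  (1,0): no empty cell satisfies it; stays.
  (2,0) → (0,1).
Resulting grid:
X X X
O O O
- O O
Unsatisfied now: (0,0), (0,2), (1,0).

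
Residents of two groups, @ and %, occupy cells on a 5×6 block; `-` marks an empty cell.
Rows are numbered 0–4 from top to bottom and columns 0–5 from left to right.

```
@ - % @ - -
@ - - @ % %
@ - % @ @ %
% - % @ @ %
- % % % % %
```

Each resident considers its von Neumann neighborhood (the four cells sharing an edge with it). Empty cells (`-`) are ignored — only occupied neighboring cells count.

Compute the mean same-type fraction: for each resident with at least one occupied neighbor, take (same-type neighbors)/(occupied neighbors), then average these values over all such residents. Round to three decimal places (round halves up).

0.640

Row 0: (0,0)@ 1/1 · (0,2)% 0/1 · (0,3)@ 1/2
Row 1: (1,0)@ 2/2 · (1,3)@ 2/3 · (1,4)% 1/3 · (1,5)% 2/2
Row 2: (2,0)@ 1/2 · (2,2)% 1/2 · (2,3)@ 3/4 · (2,4)@ 2/4 · (2,5)% 2/3
Row 3: (3,0)% 0/1 · (3,2)% 2/3 · (3,3)@ 2/4 · (3,4)@ 2/4 · (3,5)% 2/3
Row 4: (4,1)% 1/1 · (4,2)% 3/3 · (4,3)% 2/3 · (4,4)% 2/3 · (4,5)% 2/2
Sum over 22 residents: 1/1 + 0/1 + 1/2 + 2/2 + 2/3 + 1/3 + 2/2 + 1/2 + 1/2 + 3/4 + 2/4 + 2/3 + 0/1 + 2/3 + 2/4 + 2/4 + 2/3 + 1/1 + 3/3 + 2/3 + 2/3 + 2/2 = 169/12; mean = 169/12 ÷ 22 = 169/264 = 0.640151… → 0.640.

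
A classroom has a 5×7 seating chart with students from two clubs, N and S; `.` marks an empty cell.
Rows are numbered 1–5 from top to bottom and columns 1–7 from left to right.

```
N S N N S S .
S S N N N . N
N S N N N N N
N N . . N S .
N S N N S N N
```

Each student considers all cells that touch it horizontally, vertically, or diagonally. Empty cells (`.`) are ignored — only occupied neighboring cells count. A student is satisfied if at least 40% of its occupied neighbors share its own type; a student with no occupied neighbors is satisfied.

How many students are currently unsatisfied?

8

Row 1: (1,1)N 0/3 ✗ · (1,2)S 2/5 ✓ · (1,3)N 3/5 ✓ · (1,4)N 4/5 ✓ · (1,5)S 1/4 ✗ · (1,6)S 1/3 ✗
Row 2: (2,1)S 3/5 ✓ · (2,2)S 3/8 ✗ · (2,3)N 5/8 ✓ · (2,4)N 7/8 ✓ · (2,5)N 5/7 ✓ · (2,7)N 2/3 ✓
Row 3: (3,1)N 2/5 ✓ · (3,2)S 2/7 ✗ · (3,3)N 4/6 ✓ · (3,4)N 6/6 ✓ · (3,5)N 5/6 ✓ · (3,6)N 5/6 ✓ · (3,7)N 2/3 ✓
Row 4: (4,1)N 3/5 ✓ · (4,2)N 5/7 ✓ · (4,5)N 5/7 ✓ · (4,6)S 1/7 ✗
Row 5: (5,1)N 2/3 ✓ · (5,2)S 0/4 ✗ · (5,3)N 2/3 ✓ · (5,4)N 2/3 ✓ · (5,5)S 1/4 ✗ · (5,6)N 2/4 ✓ · (5,7)N 1/2 ✓
Unsatisfied: (1,1), (1,5), (1,6), (2,2), (3,2), (4,6), (5,2), (5,5) — 8 in total.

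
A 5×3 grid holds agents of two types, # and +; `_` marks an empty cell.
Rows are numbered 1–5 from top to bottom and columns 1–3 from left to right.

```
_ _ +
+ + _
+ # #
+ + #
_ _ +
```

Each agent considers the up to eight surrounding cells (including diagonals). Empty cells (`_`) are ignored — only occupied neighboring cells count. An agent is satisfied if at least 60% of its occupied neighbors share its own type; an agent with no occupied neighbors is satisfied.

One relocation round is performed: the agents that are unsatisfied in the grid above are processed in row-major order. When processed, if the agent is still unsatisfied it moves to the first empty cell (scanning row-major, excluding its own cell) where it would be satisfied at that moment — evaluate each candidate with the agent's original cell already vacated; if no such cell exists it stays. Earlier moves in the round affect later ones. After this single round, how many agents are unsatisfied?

2

Initially unsatisfied (in order): (3,2), (3,3), (4,2), (4,3), (5,3).
  (3,2): no empty cell satisfies it; stays.
  (3,3): no empty cell satisfies it; stays.
  (4,2) → (1,1).
  (4,3): now satisfied by earlier moves; stays.
  (5,3) → (1,2).
Resulting grid:
+ + +
+ + _
+ # #
+ _ #
_ _ _
Unsatisfied now: (3,2), (4,1).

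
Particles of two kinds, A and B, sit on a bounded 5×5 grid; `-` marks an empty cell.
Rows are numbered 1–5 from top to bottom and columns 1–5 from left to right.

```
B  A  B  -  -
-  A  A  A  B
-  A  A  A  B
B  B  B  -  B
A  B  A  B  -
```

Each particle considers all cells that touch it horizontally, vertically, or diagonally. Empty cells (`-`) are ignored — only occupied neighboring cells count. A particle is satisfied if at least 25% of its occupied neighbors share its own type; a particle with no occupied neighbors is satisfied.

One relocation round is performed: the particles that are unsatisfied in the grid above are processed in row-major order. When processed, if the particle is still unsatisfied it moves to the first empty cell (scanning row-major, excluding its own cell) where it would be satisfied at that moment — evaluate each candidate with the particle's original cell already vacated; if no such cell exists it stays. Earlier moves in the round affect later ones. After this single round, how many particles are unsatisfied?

Initially unsatisfied (in order): (1,1), (1,3), (5,1), (5,3).
  (1,1) → (1,4).
  (1,3) → (1,5).
  (5,1) → (1,1).
  (5,3) → (1,3).
Resulting grid:
A A A B B
- A A A B
- A A A B
B B B - B
- B - B -
All satisfied now.

0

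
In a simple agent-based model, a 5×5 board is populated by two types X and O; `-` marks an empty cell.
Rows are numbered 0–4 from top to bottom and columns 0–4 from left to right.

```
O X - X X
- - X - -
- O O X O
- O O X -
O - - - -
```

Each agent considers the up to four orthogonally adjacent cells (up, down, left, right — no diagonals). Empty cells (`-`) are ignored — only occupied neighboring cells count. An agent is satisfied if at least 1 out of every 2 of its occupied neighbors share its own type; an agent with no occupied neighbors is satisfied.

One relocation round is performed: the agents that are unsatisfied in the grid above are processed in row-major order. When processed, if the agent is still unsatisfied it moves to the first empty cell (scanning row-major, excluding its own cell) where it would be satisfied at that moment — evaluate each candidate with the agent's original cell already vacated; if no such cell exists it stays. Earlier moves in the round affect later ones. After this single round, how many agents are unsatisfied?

2

Initially unsatisfied (in order): (0,0), (0,1), (1,2), (2,3), (2,4).
  (0,0) → (1,0).
  (0,1): now satisfied by earlier moves; stays.
  (1,2) → (0,0).
  (2,3) → (0,2).
  (2,4): now satisfied by earlier moves; stays.
Resulting grid:
X X X X X
O - - - -
- O O - O
- O O X -
O - - - -
Unsatisfied now: (1,0), (3,3).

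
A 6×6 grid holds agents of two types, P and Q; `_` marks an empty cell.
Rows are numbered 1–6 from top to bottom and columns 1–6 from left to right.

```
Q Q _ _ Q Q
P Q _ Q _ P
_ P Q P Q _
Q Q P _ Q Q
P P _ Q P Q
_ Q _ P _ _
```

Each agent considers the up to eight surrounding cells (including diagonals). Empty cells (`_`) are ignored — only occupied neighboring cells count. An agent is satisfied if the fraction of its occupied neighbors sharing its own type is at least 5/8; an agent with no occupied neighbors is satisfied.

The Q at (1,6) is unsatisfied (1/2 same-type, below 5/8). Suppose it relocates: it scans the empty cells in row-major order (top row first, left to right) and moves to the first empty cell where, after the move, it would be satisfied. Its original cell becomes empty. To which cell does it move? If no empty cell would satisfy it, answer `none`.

(1,3)

Vacating (1,6). Empty cells in order:
  (1,3): 3/3 same-type → satisfied — stop here.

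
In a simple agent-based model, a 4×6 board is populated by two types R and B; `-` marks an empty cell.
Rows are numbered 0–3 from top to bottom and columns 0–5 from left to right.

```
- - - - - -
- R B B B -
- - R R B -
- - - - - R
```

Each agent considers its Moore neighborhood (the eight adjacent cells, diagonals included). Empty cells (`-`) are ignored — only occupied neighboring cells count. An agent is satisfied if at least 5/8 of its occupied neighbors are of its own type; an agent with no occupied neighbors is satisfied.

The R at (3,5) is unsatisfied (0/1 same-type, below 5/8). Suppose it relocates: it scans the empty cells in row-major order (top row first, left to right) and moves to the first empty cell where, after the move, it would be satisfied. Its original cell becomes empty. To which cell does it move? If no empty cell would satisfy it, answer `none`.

(0,0)

Vacating (3,5). Empty cells in order:
  (0,0): 1/1 same-type → satisfied — stop here.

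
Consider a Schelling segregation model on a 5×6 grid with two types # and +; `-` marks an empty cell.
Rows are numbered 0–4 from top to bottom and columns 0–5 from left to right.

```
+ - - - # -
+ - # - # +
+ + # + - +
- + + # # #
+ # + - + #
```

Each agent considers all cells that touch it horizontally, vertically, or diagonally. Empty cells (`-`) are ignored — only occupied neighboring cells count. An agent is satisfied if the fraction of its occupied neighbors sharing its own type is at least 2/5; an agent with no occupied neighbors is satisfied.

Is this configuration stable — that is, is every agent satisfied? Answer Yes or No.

Row 0: (0,0)+ 1/1 ok · (0,4)# 1/2 ok
Row 1: (1,0)+ 3/3 ok · (1,2)# 1/3 unhappy · (1,4)# 1/4 unhappy · (1,5)+ 1/3 unhappy
Row 2: (2,0)+ 3/3 ok · (2,1)+ 4/6 ok · (2,2)# 2/6 unhappy · (2,3)+ 1/6 unhappy · (2,5)+ 1/4 unhappy
Row 3: (3,1)+ 5/7 ok · (3,2)+ 4/7 ok · (3,3)# 2/6 unhappy · (3,4)# 3/6 ok · (3,5)# 2/4 ok
Row 4: (4,0)+ 1/2 ok · (4,1)# 0/4 unhappy · (4,2)+ 2/4 ok · (4,4)+ 0/4 unhappy · (4,5)# 2/3 ok
For instance (1,2) has only 1/3 same-type neighbors, below 2/5.

No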